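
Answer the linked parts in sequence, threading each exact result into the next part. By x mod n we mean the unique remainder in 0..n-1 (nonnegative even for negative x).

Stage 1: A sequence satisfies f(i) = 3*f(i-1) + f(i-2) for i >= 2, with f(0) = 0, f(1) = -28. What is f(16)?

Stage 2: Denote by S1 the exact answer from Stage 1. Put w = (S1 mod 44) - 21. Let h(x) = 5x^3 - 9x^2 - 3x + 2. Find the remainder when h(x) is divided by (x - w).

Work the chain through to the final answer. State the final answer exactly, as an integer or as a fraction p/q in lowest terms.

-50209

Stage 1: f(2) = 3*(-28) + 1*(0) = -84; iterating: f(2)=-84, f(3)=-280, f(4)=-924, f(5)=-3052, f(6)=-10080, f(7)=-33292, f(8)=-109956, f(9)=-363160, f(10)=-1199436, f(11)=-3961468, f(12)=-13083840, f(13)=-43212988, f(14)=-142722804, f(15)=-471381400, f(16)=-1556867004; answer -1556867004
Stage 2: S1 = -1556867004; w = -21; remainder = value at the root: 5*(-21)^3 - 9*(-21)^2 - 3*(-21)^1 + 2 = (-46305) + (-3969) + (63) + (2) = -50209; answer -50209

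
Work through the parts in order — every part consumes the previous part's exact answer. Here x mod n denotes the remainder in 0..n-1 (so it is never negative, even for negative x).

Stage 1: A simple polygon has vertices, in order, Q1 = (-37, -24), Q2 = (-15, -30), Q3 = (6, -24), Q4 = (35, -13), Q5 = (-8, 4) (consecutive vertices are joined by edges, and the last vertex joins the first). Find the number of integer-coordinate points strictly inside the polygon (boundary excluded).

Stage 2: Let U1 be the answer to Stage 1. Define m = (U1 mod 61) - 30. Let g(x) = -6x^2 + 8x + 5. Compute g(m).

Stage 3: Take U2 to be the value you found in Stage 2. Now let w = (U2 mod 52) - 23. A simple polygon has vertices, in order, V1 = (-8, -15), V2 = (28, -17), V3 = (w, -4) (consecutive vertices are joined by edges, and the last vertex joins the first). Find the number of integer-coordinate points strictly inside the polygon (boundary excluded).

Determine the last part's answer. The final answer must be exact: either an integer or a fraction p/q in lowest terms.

215

Stage 1: cross terms: (-37*-30 - -15*-24)=750, (-15*-24 - 6*-30)=540, (6*-13 - 35*-24)=762, (35*4 - -8*-13)=36, (-8*-24 - -37*4)=340; twice the area = |2428| = 2428; area = 1214; boundary points = 2 + 3 + 1 + 1 + 1 = 8; strictly interior points = area - boundary/2 + 1 = 1211; answer 1211
Stage 2: U1 = 1211; m = 22; -6*(22)^2 + 8*(22)^1 + 5 = (-2904) + (176) + (5) = -2723; answer -2723
Stage 3: U2 = -2723; w = 10; cross terms: (-8*-17 - 28*-15)=556, (28*-4 - 10*-17)=58, (10*-15 - -8*-4)=-182; twice the area = |432| = 432; area = 216; boundary points = 2 + 1 + 1 = 4; strictly interior points = area - boundary/2 + 1 = 215; answer 215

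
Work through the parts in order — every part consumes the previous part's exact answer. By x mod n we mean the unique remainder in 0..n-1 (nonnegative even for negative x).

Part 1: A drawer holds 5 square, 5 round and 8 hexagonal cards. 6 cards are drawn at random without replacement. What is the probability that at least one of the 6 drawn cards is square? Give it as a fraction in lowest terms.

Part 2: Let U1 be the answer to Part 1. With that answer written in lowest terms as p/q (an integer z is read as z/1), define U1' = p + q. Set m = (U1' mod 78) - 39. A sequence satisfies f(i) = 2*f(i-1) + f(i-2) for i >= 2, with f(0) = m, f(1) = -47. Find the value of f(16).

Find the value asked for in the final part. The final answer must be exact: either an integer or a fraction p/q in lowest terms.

Part 1: total draws C(18,6) = 18564; complement C(13,6) = 1716; favorable 18564 - 1716 = 16848; P = 108/119; answer 108/119
Part 2: U1 = 108/119; threaded value p + q = 227; m = 32; f(2) = 2*(-47) + 1*(32) = -62; iterating: f(2)=-62, f(3)=-171, f(4)=-404, f(5)=-979, f(6)=-2362, f(7)=-5703, f(8)=-13768, f(9)=-33239, f(10)=-80246, f(11)=-193731, f(12)=-467708, f(13)=-1129147, f(14)=-2726002, f(15)=-6581151, f(16)=-15888304; answer -15888304

-15888304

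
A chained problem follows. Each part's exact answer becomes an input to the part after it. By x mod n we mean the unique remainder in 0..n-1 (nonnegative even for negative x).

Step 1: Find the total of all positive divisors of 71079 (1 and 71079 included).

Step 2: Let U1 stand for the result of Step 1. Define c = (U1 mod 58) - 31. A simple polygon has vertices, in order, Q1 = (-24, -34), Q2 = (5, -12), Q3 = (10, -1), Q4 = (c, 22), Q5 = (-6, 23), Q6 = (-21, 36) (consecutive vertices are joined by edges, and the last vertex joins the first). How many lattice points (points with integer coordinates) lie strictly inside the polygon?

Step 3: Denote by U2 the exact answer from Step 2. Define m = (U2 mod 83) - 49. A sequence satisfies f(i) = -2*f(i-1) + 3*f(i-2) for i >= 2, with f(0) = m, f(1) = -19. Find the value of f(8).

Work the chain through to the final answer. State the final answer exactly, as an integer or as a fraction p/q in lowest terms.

Step 1: 71079 = 3 * 19 * 29 * 43; sigma = (1 + 3) * (1 + 19) * (1 + 29) * (1 + 43) = 4 * 20 * 30 * 44 = 105600; answer 105600
Step 2: U1 = 105600; c = 9; cross terms: (-24*-12 - 5*-34)=458, (5*-1 - 10*-12)=115, (10*22 - 9*-1)=229, (9*23 - -6*22)=339, (-6*36 - -21*23)=267, (-21*-34 - -24*36)=1578; twice the area = |2986| = 2986; area = 1493; boundary points = 1 + 1 + 1 + 1 + 1 + 1 = 6; strictly interior points = area - boundary/2 + 1 = 1491; answer 1491
Step 3: U2 = 1491; m = 31; f(2) = -2*(-19) + 3*(31) = 131; iterating: f(2)=131, f(3)=-319, f(4)=1031, f(5)=-3019, f(6)=9131, f(7)=-27319, f(8)=82031; answer 82031

82031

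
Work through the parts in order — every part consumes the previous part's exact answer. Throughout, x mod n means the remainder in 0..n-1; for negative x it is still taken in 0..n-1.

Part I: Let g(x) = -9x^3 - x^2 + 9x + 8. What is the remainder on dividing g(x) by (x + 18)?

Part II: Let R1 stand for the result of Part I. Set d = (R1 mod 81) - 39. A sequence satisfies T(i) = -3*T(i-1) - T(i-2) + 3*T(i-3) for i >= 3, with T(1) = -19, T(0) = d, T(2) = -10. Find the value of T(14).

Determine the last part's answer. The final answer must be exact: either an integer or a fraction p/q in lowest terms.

-75610

Part I: remainder = value at the root: -9*(-18)^3 - 1*(-18)^2 + 9*(-18)^1 + 8 = (52488) + (-324) + (-162) + (8) = 52010; answer 52010
Part II: R1 = 52010; d = -31; T(3) = -3*(-10) - 1*(-19) + 3*(-31) = -44; iterating: T(3)=-44, T(4)=85, T(5)=-241, T(6)=506, T(7)=-1022, T(8)=1837, T(9)=-2971, T(10)=4010, T(11)=-3548, T(12)=-2279, T(13)=22415, T(14)=-75610; answer -75610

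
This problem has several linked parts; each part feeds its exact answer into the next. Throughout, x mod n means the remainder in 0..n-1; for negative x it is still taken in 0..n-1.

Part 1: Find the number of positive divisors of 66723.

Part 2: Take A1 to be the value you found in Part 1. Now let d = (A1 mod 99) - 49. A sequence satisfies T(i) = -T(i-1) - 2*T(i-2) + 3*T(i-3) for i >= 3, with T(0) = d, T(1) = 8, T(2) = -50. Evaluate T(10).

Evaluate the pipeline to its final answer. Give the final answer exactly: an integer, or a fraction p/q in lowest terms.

Part 1: 66723 = 3 * 23 * 967; number of divisors = (1+1) * (1+1) * (1+1) = 8; answer 8
Part 2: A1 = 8; d = -41; T(3) = -1*(-50) - 2*(8) + 3*(-41) = -89; iterating: T(3)=-89, T(4)=213, T(5)=-185, T(6)=-508, T(7)=1517, T(8)=-1056, T(9)=-3502, T(10)=10165; answer 10165

10165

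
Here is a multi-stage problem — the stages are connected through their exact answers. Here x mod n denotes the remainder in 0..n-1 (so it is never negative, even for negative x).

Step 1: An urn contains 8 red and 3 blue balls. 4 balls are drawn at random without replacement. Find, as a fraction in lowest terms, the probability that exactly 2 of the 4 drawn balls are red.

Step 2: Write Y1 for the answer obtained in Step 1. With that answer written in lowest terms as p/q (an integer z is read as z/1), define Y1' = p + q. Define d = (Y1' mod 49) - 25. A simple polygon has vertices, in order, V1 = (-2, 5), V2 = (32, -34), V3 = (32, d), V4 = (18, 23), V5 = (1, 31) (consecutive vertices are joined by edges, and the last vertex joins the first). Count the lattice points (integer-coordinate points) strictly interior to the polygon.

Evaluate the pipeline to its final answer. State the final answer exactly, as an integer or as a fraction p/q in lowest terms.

1110

Step 1: total draws C(11,4) = 330; favorable C(8,2)*C(3,2) = 84; P = 14/55; answer 14/55
Step 2: Y1 = 14/55; threaded value p + q = 69; d = -5; cross terms: (-2*-34 - 32*5)=-92, (32*-5 - 32*-34)=928, (32*23 - 18*-5)=826, (18*31 - 1*23)=535, (1*5 - -2*31)=67; twice the area = |2264| = 2264; area = 1132; boundary points = 1 + 29 + 14 + 1 + 1 = 46; strictly interior points = area - boundary/2 + 1 = 1110; answer 1110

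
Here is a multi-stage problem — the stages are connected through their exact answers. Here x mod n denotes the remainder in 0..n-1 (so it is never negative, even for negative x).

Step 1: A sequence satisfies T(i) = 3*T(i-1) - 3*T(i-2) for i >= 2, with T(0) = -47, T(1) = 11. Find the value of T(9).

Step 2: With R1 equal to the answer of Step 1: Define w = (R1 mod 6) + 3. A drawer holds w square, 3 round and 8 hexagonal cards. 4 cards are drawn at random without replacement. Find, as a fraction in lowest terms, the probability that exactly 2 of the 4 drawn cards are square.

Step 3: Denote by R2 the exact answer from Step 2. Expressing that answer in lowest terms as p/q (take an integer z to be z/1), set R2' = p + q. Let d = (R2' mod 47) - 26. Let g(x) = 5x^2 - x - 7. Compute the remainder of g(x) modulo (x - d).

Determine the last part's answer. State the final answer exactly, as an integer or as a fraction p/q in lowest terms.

Step 1: T(2) = 3*(11) - 3*(-47) = 174; iterating: T(2)=174, T(3)=489, T(4)=945, T(5)=1368, T(6)=1269, T(7)=-297, T(8)=-4698, T(9)=-13203; answer -13203
Step 2: R1 = -13203; w = 6; total draws C(17,4) = 2380; favorable C(6,2)*C(11,2) = 825; P = 165/476; answer 165/476
Step 3: R2 = 165/476; threaded value p + q = 641; d = 4; remainder = value at the root: 5*(4)^2 - 1*(4)^1 - 7 = (80) + (-4) + (-7) = 69; answer 69

69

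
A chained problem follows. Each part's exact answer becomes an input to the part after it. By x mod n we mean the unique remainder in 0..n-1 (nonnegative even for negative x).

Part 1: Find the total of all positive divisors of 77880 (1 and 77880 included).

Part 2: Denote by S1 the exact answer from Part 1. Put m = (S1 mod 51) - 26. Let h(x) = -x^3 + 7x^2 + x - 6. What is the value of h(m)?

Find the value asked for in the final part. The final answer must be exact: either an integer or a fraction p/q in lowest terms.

Part 1: 77880 = 2^3 * 3 * 5 * 11 * 59; sigma = (1 + 2 + 4 + 8) * (1 + 3) * (1 + 5) * (1 + 11) * (1 + 59) = 15 * 4 * 6 * 12 * 60 = 259200; answer 259200
Part 2: S1 = 259200; m = -8; -1*(-8)^3 + 7*(-8)^2 + 1*(-8)^1 - 6 = (512) + (448) + (-8) + (-6) = 946; answer 946

946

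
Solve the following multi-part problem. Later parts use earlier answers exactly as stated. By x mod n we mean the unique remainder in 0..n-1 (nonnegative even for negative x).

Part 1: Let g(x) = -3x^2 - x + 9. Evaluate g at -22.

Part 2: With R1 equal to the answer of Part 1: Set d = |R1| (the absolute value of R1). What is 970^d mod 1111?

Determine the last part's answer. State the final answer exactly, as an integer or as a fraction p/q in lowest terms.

277

Part 1: -3*(-22)^2 - 1*(-22)^1 + 9 = (-1452) + (22) + (9) = -1421; answer -1421
Part 2: R1 = -1421; d = 1421; squarings mod 1111: 970^1=970, 970^2=994, 970^4=357, 970^8=795, 970^16=977, 970^32=180, 970^64=181, 970^128=542, 970^256=460, 970^512=510, 970^1024=126; 970^1421 = 970^1 * 970^4 * 970^8 * 970^128 * 970^256 * 970^1024 = 277 (mod 1111); answer 277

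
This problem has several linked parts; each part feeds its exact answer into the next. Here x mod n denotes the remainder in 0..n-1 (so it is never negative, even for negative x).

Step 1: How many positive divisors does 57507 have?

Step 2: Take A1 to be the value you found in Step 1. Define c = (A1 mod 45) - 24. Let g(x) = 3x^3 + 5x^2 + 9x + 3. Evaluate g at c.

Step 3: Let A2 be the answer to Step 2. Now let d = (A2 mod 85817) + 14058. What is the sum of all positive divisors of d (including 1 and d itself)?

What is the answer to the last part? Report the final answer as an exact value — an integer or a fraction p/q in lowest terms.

150480

Step 1: 57507 = 3 * 29 * 661; number of divisors = (1+1) * (1+1) * (1+1) = 8; answer 8
Step 2: A1 = 8; c = -16; 3*(-16)^3 + 5*(-16)^2 + 9*(-16)^1 + 3 = (-12288) + (1280) + (-144) + (3) = -11149; answer -11149
Step 3: A2 = -11149; d = 88726; 88726 = 2 * 11 * 37 * 109; sigma = (1 + 2) * (1 + 11) * (1 + 37) * (1 + 109) = 3 * 12 * 38 * 110 = 150480; answer 150480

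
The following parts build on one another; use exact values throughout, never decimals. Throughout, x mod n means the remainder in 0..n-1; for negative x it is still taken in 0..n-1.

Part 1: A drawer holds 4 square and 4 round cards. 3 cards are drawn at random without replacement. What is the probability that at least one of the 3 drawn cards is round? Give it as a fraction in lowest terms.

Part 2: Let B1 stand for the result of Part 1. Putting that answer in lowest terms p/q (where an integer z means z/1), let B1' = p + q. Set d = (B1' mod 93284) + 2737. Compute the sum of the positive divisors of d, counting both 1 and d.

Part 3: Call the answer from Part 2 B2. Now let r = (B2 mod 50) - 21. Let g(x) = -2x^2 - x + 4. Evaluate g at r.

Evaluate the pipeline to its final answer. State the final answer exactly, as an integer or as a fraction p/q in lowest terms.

Part 1: total draws C(8,3) = 56; complement C(4,3) = 4; favorable 56 - 4 = 52; P = 13/14; answer 13/14
Part 2: B1 = 13/14; threaded value p + q = 27; d = 2764; 2764 = 2^2 * 691; sigma = (1 + 2 + 4) * (1 + 691) = 7 * 692 = 4844; answer 4844
Part 3: B2 = 4844; r = 23; -2*(23)^2 - 1*(23)^1 + 4 = (-1058) + (-23) + (4) = -1077; answer -1077

-1077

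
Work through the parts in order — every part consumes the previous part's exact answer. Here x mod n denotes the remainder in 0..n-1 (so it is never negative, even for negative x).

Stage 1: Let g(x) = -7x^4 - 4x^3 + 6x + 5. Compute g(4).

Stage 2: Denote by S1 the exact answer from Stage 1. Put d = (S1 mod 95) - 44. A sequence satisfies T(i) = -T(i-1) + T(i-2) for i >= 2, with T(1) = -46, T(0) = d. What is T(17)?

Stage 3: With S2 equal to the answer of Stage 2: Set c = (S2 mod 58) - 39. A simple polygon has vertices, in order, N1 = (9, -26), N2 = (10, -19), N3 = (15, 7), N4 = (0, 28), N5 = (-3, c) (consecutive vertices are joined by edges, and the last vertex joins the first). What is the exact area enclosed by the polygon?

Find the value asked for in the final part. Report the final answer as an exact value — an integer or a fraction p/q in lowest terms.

Stage 1: -7*(4)^4 - 4*(4)^3 + 6*(4)^1 + 5 = (-1792) + (-256) + (24) + (5) = -2019; answer -2019
Stage 2: S1 = -2019; d = 27; T(2) = -1*(-46) + 1*(27) = 73; iterating: T(2)=73, T(3)=-119, T(4)=192, T(5)=-311, T(6)=503, T(7)=-814, T(8)=1317, T(9)=-2131, T(10)=3448, T(11)=-5579, T(12)=9027, T(13)=-14606, T(14)=23633, T(15)=-38239, T(16)=61872, T(17)=-100111; answer -100111
Stage 3: S2 = -100111; c = 16; cross terms: (9*-19 - 10*-26)=89, (10*7 - 15*-19)=355, (15*28 - 0*7)=420, (0*16 - -3*28)=84, (-3*-26 - 9*16)=-66; twice the area = |882| = 882; area = 441; answer 441

441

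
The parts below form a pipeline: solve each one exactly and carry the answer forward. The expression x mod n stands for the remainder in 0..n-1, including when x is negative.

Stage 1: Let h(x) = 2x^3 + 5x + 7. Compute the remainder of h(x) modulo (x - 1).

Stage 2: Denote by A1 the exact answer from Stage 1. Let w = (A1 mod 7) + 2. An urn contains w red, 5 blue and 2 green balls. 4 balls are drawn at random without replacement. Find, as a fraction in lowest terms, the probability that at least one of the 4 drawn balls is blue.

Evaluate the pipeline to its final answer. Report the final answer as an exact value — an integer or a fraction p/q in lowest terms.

Stage 1: remainder = value at the root: 2*(1)^3 + 5*(1)^1 + 7 = (2) + (5) + (7) = 14; answer 14
Stage 2: A1 = 14; w = 2; total draws C(9,4) = 126; complement C(4,4) = 1; favorable 126 - 1 = 125; P = 125/126; answer 125/126

125/126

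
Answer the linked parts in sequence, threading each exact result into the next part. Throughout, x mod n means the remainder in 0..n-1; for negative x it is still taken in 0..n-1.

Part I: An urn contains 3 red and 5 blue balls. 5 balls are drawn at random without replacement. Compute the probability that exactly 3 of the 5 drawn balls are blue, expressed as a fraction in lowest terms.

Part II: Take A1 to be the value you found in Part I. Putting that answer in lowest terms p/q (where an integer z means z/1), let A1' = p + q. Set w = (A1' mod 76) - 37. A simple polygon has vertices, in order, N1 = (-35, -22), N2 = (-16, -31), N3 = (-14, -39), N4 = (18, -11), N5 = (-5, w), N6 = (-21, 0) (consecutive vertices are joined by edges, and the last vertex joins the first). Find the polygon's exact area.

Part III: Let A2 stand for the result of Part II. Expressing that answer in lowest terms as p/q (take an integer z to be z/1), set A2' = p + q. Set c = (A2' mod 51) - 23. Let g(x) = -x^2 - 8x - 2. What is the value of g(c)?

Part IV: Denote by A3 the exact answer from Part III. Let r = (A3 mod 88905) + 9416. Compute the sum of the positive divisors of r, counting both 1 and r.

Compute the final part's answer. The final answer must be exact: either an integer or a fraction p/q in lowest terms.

Part I: total draws C(8,5) = 56; favorable C(5,3)*C(3,2) = 30; P = 15/28; answer 15/28
Part II: A1 = 15/28; threaded value p + q = 43; w = 6; cross terms: (-35*-31 - -16*-22)=733, (-16*-39 - -14*-31)=190, (-14*-11 - 18*-39)=856, (18*6 - -5*-11)=53, (-5*0 - -21*6)=126, (-21*-22 - -35*0)=462; twice the area = |2420| = 2420; area = 1210; answer 1210
Part III: A2 = 1210; threaded value p + q = 1211; c = 15; -1*(15)^2 - 8*(15)^1 - 2 = (-225) + (-120) + (-2) = -347; answer -347
Part IV: A3 = -347; r = 97974; 97974 = 2 * 3^2 * 5443; sigma = (1 + 2) * (1 + 3 + 9) * (1 + 5443) = 3 * 13 * 5444 = 212316; answer 212316

212316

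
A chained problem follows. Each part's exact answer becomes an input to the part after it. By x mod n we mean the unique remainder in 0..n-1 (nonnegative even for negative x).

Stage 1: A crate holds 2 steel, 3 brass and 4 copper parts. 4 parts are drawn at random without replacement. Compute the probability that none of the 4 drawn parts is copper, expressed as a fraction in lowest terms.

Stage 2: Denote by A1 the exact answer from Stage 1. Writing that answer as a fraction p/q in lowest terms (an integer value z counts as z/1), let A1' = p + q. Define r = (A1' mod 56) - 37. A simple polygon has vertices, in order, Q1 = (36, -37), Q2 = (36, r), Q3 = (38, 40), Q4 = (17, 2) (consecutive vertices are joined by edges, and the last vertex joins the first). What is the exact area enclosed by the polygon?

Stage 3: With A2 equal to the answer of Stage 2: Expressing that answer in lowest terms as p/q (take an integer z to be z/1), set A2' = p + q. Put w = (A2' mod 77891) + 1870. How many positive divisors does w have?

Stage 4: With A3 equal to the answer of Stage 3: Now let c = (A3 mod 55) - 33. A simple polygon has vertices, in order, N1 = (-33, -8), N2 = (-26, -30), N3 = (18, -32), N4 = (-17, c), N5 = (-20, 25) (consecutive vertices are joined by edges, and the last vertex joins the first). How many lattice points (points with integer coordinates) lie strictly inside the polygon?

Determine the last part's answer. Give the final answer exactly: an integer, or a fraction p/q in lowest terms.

Stage 1: total draws C(9,4) = 126; favorable C(5,4) = 5; P = 5/126; answer 5/126
Stage 2: A1 = 5/126; threaded value p + q = 131; r = -18; cross terms: (36*-18 - 36*-37)=684, (36*40 - 38*-18)=2124, (38*2 - 17*40)=-604, (17*-37 - 36*2)=-701; twice the area = |1503| = 1503; area = 1503/2; answer 1503/2
Stage 3: A2 = 1503/2; threaded value p + q = 1505; w = 3375; 3375 = 3^3 * 5^3; number of divisors = (3+1) * (3+1) = 16; answer 16
Stage 4: A3 = 16; c = -17; cross terms: (-33*-30 - -26*-8)=782, (-26*-32 - 18*-30)=1372, (18*-17 - -17*-32)=-850, (-17*25 - -20*-17)=-765, (-20*-8 - -33*25)=985; twice the area = |1524| = 1524; area = 762; boundary points = 1 + 2 + 5 + 3 + 1 = 12; strictly interior points = area - boundary/2 + 1 = 757; answer 757

757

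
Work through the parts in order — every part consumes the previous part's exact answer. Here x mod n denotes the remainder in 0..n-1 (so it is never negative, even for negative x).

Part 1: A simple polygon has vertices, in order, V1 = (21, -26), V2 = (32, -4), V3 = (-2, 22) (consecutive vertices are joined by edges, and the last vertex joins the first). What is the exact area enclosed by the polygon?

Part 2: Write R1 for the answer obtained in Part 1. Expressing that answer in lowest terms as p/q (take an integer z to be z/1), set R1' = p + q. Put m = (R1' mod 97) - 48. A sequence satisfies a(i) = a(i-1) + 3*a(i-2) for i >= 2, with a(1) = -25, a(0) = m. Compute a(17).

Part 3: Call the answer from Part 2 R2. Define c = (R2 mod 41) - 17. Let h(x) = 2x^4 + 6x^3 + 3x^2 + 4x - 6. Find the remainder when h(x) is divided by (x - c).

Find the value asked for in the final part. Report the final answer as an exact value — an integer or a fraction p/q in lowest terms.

Part 1: cross terms: (21*-4 - 32*-26)=748, (32*22 - -2*-4)=696, (-2*-26 - 21*22)=-410; twice the area = |1034| = 1034; area = 517; answer 517
Part 2: R1 = 517; threaded value p + q = 518; m = -15; a(2) = 1*(-25) + 3*(-15) = -70; iterating: a(2)=-70, a(3)=-145, a(4)=-355, a(5)=-790, a(6)=-1855, a(7)=-4225, a(8)=-9790, a(9)=-22465, a(10)=-51835, a(11)=-119230, a(12)=-274735, a(13)=-632425, a(14)=-1456630, a(15)=-3353905, a(16)=-7723795, a(17)=-17785510; answer -17785510
Part 3: R2 = -17785510; c = -14; remainder = value at the root: 2*(-14)^4 + 6*(-14)^3 + 3*(-14)^2 + 4*(-14)^1 - 6 = (76832) + (-16464) + (588) + (-56) + (-6) = 60894; answer 60894

60894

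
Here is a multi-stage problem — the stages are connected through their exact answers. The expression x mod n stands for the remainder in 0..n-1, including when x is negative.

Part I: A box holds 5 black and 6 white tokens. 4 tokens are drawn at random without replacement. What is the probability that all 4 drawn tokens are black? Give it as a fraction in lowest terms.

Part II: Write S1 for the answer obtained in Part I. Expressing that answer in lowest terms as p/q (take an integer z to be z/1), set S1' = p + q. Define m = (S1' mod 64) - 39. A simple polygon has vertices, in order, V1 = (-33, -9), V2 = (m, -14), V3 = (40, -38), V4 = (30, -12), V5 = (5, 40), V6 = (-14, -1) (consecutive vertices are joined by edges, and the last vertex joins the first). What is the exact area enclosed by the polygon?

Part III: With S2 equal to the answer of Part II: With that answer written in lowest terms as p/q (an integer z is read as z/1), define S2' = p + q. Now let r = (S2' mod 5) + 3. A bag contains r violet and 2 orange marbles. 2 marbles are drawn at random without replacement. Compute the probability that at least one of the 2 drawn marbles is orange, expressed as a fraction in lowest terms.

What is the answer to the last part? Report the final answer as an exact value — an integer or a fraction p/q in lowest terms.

Part I: total draws C(11,4) = 330; favorable C(5,4) = 5; P = 1/66; answer 1/66
Part II: S1 = 1/66; threaded value p + q = 67; m = -36; cross terms: (-33*-14 - -36*-9)=138, (-36*-38 - 40*-14)=1928, (40*-12 - 30*-38)=660, (30*40 - 5*-12)=1260, (5*-1 - -14*40)=555, (-14*-9 - -33*-1)=93; twice the area = |4634| = 4634; area = 2317; answer 2317
Part III: S2 = 2317; threaded value p + q = 2318; r = 6; total draws C(8,2) = 28; complement C(6,2) = 15; favorable 28 - 15 = 13; P = 13/28; answer 13/28

13/28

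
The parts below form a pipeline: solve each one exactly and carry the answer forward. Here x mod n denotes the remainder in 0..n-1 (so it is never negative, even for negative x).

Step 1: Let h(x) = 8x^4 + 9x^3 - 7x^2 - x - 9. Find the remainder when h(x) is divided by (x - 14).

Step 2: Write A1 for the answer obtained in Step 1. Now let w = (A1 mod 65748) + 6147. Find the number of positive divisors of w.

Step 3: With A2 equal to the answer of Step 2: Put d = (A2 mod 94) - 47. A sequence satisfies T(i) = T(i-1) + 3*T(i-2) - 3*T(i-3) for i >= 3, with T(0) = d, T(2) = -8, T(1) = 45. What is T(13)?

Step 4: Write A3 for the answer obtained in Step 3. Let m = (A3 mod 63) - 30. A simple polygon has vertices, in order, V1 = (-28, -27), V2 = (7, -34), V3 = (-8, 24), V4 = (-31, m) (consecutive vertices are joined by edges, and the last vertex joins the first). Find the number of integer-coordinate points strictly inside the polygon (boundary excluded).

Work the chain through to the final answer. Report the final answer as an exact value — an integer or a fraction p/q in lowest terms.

1105

Step 1: remainder = value at the root: 8*(14)^4 + 9*(14)^3 - 7*(14)^2 - 1*(14)^1 - 9 = (307328) + (24696) + (-1372) + (-14) + (-9) = 330629; answer 330629
Step 2: A1 = 330629; w = 8036; 8036 = 2^2 * 7^2 * 41; number of divisors = (2+1) * (2+1) * (1+1) = 18; answer 18
Step 3: A2 = 18; d = -29; T(3) = 1*(-8) + 3*(45) - 3*(-29) = 214; iterating: T(3)=214, T(4)=55, T(5)=721, T(6)=244, T(7)=2242, T(8)=811, T(9)=6805, T(10)=2512, T(11)=20494, T(12)=7615, T(13)=61561; answer 61561
Step 4: A3 = 61561; m = -20; cross terms: (-28*-34 - 7*-27)=1141, (7*24 - -8*-34)=-104, (-8*-20 - -31*24)=904, (-31*-27 - -28*-20)=277; twice the area = |2218| = 2218; area = 1109; boundary points = 7 + 1 + 1 + 1 = 10; strictly interior points = area - boundary/2 + 1 = 1105; answer 1105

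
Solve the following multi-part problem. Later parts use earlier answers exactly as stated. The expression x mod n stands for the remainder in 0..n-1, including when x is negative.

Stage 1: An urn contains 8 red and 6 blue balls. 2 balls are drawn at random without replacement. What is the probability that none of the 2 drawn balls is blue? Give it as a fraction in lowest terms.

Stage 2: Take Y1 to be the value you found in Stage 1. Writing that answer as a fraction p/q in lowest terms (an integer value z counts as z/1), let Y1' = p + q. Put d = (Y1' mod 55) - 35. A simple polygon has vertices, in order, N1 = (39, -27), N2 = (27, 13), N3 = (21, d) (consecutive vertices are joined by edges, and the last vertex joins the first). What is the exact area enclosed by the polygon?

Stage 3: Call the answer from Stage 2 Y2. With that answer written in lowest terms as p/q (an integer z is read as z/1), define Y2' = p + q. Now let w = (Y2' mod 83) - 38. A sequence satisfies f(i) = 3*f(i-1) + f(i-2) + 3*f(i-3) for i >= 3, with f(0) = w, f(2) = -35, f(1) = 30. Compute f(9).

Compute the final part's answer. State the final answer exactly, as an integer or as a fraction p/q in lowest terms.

-12390

Stage 1: total draws C(14,2) = 91; favorable C(8,2) = 28; P = 4/13; answer 4/13
Stage 2: Y1 = 4/13; threaded value p + q = 17; d = -18; cross terms: (39*13 - 27*-27)=1236, (27*-18 - 21*13)=-759, (21*-27 - 39*-18)=135; twice the area = |612| = 612; area = 306; answer 306
Stage 3: Y2 = 306; threaded value p + q = 307; w = 20; f(3) = 3*(-35) + 1*(30) + 3*(20) = -15; iterating: f(3)=-15, f(4)=10, f(5)=-90, f(6)=-305, f(7)=-975, f(8)=-3500, f(9)=-12390; answer -12390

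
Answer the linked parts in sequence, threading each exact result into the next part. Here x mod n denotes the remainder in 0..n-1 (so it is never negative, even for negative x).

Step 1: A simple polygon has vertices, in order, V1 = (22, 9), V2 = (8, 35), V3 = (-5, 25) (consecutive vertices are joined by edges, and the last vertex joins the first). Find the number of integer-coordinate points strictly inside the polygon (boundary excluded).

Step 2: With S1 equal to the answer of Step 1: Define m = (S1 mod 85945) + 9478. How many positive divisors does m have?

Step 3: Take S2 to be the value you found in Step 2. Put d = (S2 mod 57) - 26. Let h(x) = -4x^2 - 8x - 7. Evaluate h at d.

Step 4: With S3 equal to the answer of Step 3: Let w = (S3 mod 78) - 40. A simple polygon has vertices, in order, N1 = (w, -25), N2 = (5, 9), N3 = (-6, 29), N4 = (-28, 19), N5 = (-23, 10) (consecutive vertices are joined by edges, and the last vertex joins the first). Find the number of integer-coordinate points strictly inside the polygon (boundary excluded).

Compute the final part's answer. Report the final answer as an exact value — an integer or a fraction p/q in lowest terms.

883

Step 1: cross terms: (22*35 - 8*9)=698, (8*25 - -5*35)=375, (-5*9 - 22*25)=-595; twice the area = |478| = 478; area = 239; boundary points = 2 + 1 + 1 = 4; strictly interior points = area - boundary/2 + 1 = 238; answer 238
Step 2: S1 = 238; m = 9716; 9716 = 2^2 * 7 * 347; number of divisors = (2+1) * (1+1) * (1+1) = 12; answer 12
Step 3: S2 = 12; d = -14; -4*(-14)^2 - 8*(-14)^1 - 7 = (-784) + (112) + (-7) = -679; answer -679
Step 4: S3 = -679; w = -17; cross terms: (-17*9 - 5*-25)=-28, (5*29 - -6*9)=199, (-6*19 - -28*29)=698, (-28*10 - -23*19)=157, (-23*-25 - -17*10)=745; twice the area = |1771| = 1771; area = 1771/2; boundary points = 2 + 1 + 2 + 1 + 1 = 7; strictly interior points = area - boundary/2 + 1 = 883; answer 883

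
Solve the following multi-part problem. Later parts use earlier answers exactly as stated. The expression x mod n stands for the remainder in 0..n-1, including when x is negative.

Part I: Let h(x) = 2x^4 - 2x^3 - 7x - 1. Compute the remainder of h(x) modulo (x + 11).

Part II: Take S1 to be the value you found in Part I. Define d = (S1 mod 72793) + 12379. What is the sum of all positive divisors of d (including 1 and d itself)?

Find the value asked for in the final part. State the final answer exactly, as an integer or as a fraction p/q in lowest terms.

45960

Part I: remainder = value at the root: 2*(-11)^4 - 2*(-11)^3 - 7*(-11)^1 - 1 = (29282) + (2662) + (77) + (-1) = 32020; answer 32020
Part II: S1 = 32020; d = 44399; 44399 = 29 * 1531; sigma = (1 + 29) * (1 + 1531) = 30 * 1532 = 45960; answer 45960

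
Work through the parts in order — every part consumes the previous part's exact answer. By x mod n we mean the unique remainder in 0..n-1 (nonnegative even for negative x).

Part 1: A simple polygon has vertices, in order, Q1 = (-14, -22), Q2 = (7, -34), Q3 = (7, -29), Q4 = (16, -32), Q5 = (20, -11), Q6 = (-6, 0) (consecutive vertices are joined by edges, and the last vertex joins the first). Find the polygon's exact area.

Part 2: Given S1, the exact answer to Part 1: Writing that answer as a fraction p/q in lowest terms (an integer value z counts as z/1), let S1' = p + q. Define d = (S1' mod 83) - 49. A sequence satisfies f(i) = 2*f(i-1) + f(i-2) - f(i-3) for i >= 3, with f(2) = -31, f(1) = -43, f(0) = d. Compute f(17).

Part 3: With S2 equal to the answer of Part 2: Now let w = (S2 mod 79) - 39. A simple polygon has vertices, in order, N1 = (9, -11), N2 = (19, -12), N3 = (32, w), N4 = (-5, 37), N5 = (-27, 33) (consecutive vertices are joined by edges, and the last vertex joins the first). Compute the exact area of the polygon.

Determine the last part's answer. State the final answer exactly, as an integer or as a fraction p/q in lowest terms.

Part 1: cross terms: (-14*-34 - 7*-22)=630, (7*-29 - 7*-34)=35, (7*-32 - 16*-29)=240, (16*-11 - 20*-32)=464, (20*0 - -6*-11)=-66, (-6*-22 - -14*0)=132; twice the area = |1435| = 1435; area = 1435/2; answer 1435/2
Part 2: S1 = 1435/2; threaded value p + q = 1437; d = -23; f(3) = 2*(-31) + 1*(-43) - 1*(-23) = -82; iterating: f(3)=-82, f(4)=-152, f(5)=-355, f(6)=-780, f(7)=-1763, f(8)=-3951, f(9)=-8885, f(10)=-19958, f(11)=-44850, f(12)=-100773, f(13)=-226438, f(14)=-508799, f(15)=-1143263, f(16)=-2568887, f(17)=-5772238; answer -5772238
Part 3: S2 = -5772238; w = 16; cross terms: (9*-12 - 19*-11)=101, (19*16 - 32*-12)=688, (32*37 - -5*16)=1264, (-5*33 - -27*37)=834, (-27*-11 - 9*33)=0; twice the area = |2887| = 2887; area = 2887/2; answer 2887/2

2887/2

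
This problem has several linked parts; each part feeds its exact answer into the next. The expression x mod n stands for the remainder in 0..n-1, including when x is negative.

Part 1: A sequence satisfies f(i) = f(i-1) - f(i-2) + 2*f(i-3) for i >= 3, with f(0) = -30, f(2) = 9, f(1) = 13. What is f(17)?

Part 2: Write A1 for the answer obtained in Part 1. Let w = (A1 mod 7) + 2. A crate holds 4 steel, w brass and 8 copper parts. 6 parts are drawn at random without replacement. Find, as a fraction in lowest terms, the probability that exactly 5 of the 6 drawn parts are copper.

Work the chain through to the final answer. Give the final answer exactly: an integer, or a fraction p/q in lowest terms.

22/969

Part 1: f(3) = 1*(9) - 1*(13) + 2*(-30) = -64; iterating: f(3)=-64, f(4)=-47, f(5)=35, f(6)=-46, f(7)=-175, f(8)=-59, f(9)=24, f(10)=-267, f(11)=-409, f(12)=-94, f(13)=-219, f(14)=-943, f(15)=-912, f(16)=-407, f(17)=-1381; answer -1381
Part 2: A1 = -1381; w = 7; total draws C(19,6) = 27132; favorable C(8,5)*C(11,1) = 616; P = 22/969; answer 22/969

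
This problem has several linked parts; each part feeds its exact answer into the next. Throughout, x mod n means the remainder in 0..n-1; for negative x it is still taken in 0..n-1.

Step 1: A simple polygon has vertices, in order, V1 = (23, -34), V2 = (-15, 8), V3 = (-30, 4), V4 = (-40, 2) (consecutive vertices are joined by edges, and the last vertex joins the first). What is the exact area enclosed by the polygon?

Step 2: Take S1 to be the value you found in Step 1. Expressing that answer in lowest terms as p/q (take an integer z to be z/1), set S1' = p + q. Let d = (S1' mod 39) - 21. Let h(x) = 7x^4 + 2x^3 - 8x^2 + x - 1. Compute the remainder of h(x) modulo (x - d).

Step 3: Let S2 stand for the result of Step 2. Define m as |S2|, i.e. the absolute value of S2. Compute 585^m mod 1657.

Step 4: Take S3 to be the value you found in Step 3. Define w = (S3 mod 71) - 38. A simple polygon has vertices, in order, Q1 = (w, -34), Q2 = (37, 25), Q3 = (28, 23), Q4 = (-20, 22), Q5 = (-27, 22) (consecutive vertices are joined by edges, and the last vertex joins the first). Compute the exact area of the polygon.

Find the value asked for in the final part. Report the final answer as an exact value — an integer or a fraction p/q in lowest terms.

Step 1: cross terms: (23*8 - -15*-34)=-326, (-15*4 - -30*8)=180, (-30*2 - -40*4)=100, (-40*-34 - 23*2)=1314; twice the area = |1268| = 1268; area = 634; answer 634
Step 2: S1 = 634; threaded value p + q = 635; d = -10; remainder = value at the root: 7*(-10)^4 + 2*(-10)^3 - 8*(-10)^2 + 1*(-10)^1 - 1 = (70000) + (-2000) + (-800) + (-10) + (-1) = 67189; answer 67189
Step 3: S2 = 67189; m = 67189; squarings mod 1657: 585^1=585, 585^2=883, 585^4=899, 585^8=1242, 585^16=1554, 585^32=667, 585^64=813, 585^128=1483, 585^256=450, 585^512=346, 585^1024=412, 585^2048=730, 585^4096=1003, 585^8192=210, 585^16384=1018, 585^32768=699, 585^65536=1443; 585^67189 = 585^1 * 585^4 * 585^16 * 585^32 * 585^64 * 585^512 * 585^1024 * 585^65536 = 1503 (mod 1657); answer 1503
Step 4: S3 = 1503; w = -26; cross terms: (-26*25 - 37*-34)=608, (37*23 - 28*25)=151, (28*22 - -20*23)=1076, (-20*22 - -27*22)=154, (-27*-34 - -26*22)=1490; twice the area = |3479| = 3479; area = 3479/2; answer 3479/2

3479/2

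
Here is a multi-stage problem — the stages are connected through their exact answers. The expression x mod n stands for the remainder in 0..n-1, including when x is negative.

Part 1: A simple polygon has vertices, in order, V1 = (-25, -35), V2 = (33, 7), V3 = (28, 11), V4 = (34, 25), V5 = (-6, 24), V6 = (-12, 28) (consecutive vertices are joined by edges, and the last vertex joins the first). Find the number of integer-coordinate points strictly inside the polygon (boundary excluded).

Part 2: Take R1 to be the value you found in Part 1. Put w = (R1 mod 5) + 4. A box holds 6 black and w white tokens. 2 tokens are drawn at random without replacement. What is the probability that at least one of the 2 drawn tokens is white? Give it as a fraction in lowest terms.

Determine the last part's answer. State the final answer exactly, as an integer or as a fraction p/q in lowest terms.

Part 1: cross terms: (-25*7 - 33*-35)=980, (33*11 - 28*7)=167, (28*25 - 34*11)=326, (34*24 - -6*25)=966, (-6*28 - -12*24)=120, (-12*-35 - -25*28)=1120; twice the area = |3679| = 3679; area = 3679/2; boundary points = 2 + 1 + 2 + 1 + 2 + 1 = 9; strictly interior points = area - boundary/2 + 1 = 1836; answer 1836
Part 2: R1 = 1836; w = 5; total draws C(11,2) = 55; complement C(6,2) = 15; favorable 55 - 15 = 40; P = 8/11; answer 8/11

8/11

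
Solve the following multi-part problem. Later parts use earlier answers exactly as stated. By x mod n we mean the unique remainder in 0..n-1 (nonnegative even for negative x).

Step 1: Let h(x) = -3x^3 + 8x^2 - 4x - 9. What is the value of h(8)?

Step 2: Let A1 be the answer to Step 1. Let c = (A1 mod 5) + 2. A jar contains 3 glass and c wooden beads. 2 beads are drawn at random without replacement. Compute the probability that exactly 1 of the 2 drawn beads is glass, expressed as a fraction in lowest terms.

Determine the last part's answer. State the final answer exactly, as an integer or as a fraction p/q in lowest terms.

Step 1: -3*(8)^3 + 8*(8)^2 - 4*(8)^1 - 9 = (-1536) + (512) + (-32) + (-9) = -1065; answer -1065
Step 2: A1 = -1065; c = 2; total draws C(5,2) = 10; favorable C(3,1)*C(2,1) = 6; P = 3/5; answer 3/5

3/5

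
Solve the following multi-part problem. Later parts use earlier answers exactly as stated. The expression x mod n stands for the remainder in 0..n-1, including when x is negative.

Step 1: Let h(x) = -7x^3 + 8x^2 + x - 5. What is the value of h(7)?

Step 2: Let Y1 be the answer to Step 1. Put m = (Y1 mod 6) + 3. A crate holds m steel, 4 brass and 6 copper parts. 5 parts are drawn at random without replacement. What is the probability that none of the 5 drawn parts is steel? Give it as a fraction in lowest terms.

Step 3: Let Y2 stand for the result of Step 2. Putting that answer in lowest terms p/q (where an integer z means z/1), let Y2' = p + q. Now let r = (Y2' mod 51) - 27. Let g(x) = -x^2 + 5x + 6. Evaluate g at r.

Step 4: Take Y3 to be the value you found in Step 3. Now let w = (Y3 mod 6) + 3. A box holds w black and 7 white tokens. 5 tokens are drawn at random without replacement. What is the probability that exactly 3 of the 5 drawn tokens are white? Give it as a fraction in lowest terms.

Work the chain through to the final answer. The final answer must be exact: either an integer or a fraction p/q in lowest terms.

105/286

Step 1: -7*(7)^3 + 8*(7)^2 + 1*(7)^1 - 5 = (-2401) + (392) + (7) + (-5) = -2007; answer -2007
Step 2: Y1 = -2007; m = 6; total draws C(16,5) = 4368; favorable C(10,5) = 252; P = 3/52; answer 3/52
Step 3: Y2 = 3/52; threaded value p + q = 55; r = -23; -1*(-23)^2 + 5*(-23)^1 + 6 = (-529) + (-115) + (6) = -638; answer -638
Step 4: Y3 = -638; w = 7; total draws C(14,5) = 2002; favorable C(7,3)*C(7,2) = 735; P = 105/286; answer 105/286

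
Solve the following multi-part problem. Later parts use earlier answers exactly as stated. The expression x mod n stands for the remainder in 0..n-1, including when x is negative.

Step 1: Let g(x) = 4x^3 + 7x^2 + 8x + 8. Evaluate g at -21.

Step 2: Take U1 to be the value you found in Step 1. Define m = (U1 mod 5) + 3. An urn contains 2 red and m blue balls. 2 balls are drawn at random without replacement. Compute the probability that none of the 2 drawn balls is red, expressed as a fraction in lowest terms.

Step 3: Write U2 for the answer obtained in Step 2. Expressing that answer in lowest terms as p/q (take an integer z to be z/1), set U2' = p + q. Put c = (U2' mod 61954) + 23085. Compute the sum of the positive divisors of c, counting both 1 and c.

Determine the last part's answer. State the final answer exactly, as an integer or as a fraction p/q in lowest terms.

Step 1: 4*(-21)^3 + 7*(-21)^2 + 8*(-21)^1 + 8 = (-37044) + (3087) + (-168) + (8) = -34117; answer -34117
Step 2: U1 = -34117; m = 6; total draws C(8,2) = 28; favorable C(6,2) = 15; P = 15/28; answer 15/28
Step 3: U2 = 15/28; threaded value p + q = 43; c = 23128; 23128 = 2^3 * 7^2 * 59; sigma = (1 + 2 + 4 + 8) * (1 + 7 + 49) * (1 + 59) = 15 * 57 * 60 = 51300; answer 51300

51300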